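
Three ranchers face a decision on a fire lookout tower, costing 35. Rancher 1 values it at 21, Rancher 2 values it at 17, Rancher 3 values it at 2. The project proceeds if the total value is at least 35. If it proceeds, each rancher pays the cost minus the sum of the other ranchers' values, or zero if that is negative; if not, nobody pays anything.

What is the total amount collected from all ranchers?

Total value 40 ≥ cost 35, so it is built.
Rancher 1: others sum to 19; max(0, 35 - 19) = 16.
Rancher 2: others sum to 23; max(0, 35 - 23) = 12.
Rancher 3: others sum to 38; max(0, 35 - 38) = 0.
Total collected = 16 + 12 + 0 = 28.

28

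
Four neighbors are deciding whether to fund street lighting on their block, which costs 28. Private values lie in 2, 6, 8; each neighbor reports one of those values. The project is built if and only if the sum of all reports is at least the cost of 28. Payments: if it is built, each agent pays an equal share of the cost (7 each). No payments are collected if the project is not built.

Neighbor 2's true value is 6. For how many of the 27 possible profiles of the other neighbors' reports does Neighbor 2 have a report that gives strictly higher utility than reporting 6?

Others report (6, 8, 8): truth gives -1; report 2 gives 0 > -1. Violating.
Others report (8, 6, 8): truth gives -1; report 2 gives 0 > -1. Violating.
Others report (8, 8, 6): truth gives -1; report 2 gives 0 > -1. Violating.
Others report (8, 8, 8): truth gives -1; report 2 gives 0 > -1. Violating.
Others report (2, 2, 2): truth gives 0; no alternative beats it.
Others report (2, 2, 6): truth gives 0; no alternative beats it.
(Checking all 27 profiles: 4 have a profitable deviation, 23 do not.)

4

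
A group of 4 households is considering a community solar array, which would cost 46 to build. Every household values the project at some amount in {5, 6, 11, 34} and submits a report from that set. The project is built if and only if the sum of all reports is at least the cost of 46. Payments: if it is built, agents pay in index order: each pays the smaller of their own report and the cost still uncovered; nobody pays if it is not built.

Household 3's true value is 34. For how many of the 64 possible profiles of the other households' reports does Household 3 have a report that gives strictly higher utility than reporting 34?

Others report (5, 5, 34): truth gives 0; report 5 gives 29 > 0. Violating.
Others report (5, 6, 34): truth gives 0; report 5 gives 29 > 0. Violating.
Others report (5, 11, 34): truth gives 4; report 5 gives 29 > 4. Violating.
Others report (5, 34, 5): truth gives 27; report 5 gives 29 > 27. Violating.
Others report (5, 5, 5): truth gives 0; no alternative beats it.
Others report (5, 5, 6): truth gives 0; no alternative beats it.
(Checking all 64 profiles: 25 have a profitable deviation, 39 do not.)

25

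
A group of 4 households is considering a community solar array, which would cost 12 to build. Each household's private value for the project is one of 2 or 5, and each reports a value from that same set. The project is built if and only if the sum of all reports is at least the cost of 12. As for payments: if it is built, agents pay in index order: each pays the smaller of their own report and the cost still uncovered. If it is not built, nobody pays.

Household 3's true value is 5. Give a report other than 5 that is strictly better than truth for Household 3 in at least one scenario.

Suppose Household 1 reports 2, Household 2 reports 5 and Household 4 reports 5.
Report 5: project built, pays 5, utility 5 - 5 = 0.
Report 2: project built, pays 2, utility 5 - 2 = 3.
So reporting 2 beats truth here (3 > 0).

2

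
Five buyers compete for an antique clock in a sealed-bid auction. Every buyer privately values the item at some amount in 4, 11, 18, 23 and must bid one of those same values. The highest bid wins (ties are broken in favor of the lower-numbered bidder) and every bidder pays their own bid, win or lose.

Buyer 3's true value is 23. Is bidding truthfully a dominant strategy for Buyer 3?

No

Consider the case where Buyer 1 bids 4, Buyer 2 bids 4, Buyer 4 bids 4 and Buyer 5 bids 4.
Truthful bid 23: wins, pays 23, utility 23 - 23 = 0.
Bid 11 instead: wins, pays 11, utility 23 - 11 = 12.
Since 12 > 0, bidding 11 is strictly better here, so truthful bidding is not dominant.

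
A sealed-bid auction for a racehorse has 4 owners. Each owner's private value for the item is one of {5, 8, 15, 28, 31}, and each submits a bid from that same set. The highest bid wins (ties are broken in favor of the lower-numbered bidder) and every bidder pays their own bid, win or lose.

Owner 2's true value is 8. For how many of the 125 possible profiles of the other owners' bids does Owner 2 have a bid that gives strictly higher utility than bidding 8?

Others bid (5, 5, 15): truth gives -8; bid 5 gives -5 > -8. Violating.
Others bid (5, 5, 28): truth gives -8; bid 5 gives -5 > -8. Violating.
Others bid (5, 5, 31): truth gives -8; bid 5 gives -5 > -8. Violating.
Others bid (5, 8, 15): truth gives -8; bid 5 gives -5 > -8. Violating.
Others bid (5, 5, 5): truth gives 0; no alternative beats it.
Others bid (5, 5, 8): truth gives 0; no alternative beats it.
(Checking all 125 profiles: 121 have a profitable deviation, 4 do not.)

121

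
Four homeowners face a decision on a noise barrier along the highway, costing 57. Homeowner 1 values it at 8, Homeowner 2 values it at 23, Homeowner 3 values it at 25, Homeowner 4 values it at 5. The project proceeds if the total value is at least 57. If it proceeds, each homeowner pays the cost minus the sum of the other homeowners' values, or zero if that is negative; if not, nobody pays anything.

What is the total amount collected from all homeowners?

Total value 61 ≥ cost 57, so it is built.
Homeowner 1: others sum to 53; max(0, 57 - 53) = 4.
Homeowner 2: others sum to 38; max(0, 57 - 38) = 19.
Homeowner 3: others sum to 36; max(0, 57 - 36) = 21.
Homeowner 4: others sum to 56; max(0, 57 - 56) = 1.
Total collected = 4 + 19 + 21 + 1 = 45.

45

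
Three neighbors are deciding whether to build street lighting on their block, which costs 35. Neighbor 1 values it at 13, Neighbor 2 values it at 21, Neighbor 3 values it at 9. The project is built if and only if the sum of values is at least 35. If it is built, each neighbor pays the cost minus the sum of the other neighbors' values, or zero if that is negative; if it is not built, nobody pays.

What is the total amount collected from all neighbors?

19

Total value 43 ≥ cost 35, so it is built.
Neighbor 1: others sum to 30; max(0, 35 - 30) = 5.
Neighbor 2: others sum to 22; max(0, 35 - 22) = 13.
Neighbor 3: others sum to 34; max(0, 35 - 34) = 1.
Total collected = 5 + 13 + 1 = 19.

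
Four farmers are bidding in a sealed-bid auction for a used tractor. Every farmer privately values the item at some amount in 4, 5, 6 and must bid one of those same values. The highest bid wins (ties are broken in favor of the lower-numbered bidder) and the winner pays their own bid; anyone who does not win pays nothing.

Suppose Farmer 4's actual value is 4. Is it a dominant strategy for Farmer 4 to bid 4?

Check each profile of the others' bids and compare truth against every alternative bid.
Others bid (4, 4, 4): truth gives 0, best alternative gives -1.
Others bid (4, 4, 5): truth gives 0, best alternative gives 0.
Others bid (4, 4, 6): truth gives 0, best alternative gives 0.
Others bid (4, 5, 4): truth gives 0, best alternative gives 0.
Others bid (4, 5, 5): truth gives 0, best alternative gives 0.
Others bid (4, 5, 6): truth gives 0, best alternative gives 0.
(Remaining 21 profiles checked similarly; truth is weakly best in each.)
In every case the truthful bid is at least as good as any alternative, so it is a dominant strategy.

Yes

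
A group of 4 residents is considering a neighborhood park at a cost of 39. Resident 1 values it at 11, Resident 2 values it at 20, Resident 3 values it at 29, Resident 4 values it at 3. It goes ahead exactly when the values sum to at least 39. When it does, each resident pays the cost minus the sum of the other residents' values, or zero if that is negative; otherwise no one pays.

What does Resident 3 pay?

Total value 63 ≥ cost 39, so the project is built.
The other residents' values sum to 34.
Cost minus that sum is 39 - 34 = 5.

5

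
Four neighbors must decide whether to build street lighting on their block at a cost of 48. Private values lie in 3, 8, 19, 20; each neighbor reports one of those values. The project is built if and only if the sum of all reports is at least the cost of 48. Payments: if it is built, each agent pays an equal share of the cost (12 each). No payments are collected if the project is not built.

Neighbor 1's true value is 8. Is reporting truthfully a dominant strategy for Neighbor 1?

Consider the case where Neighbor 2 reports 3, Neighbor 3 reports 19 and Neighbor 4 reports 19.
Truthful report 8: project built, pays 12, utility 8 - 12 = -4.
Report 3 instead: project not built, utility 0.
Since 0 > -4, reporting 3 is strictly better here, so truthful reporting is not dominant.

No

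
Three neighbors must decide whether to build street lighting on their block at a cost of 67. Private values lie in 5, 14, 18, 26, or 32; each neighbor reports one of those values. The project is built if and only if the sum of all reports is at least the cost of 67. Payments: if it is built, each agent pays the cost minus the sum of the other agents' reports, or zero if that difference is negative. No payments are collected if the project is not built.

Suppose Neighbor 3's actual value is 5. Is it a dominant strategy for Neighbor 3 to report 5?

Yes

Check each profile of the others' reports and compare truth against every alternative report.
Others report (26, 32): truth gives 0, best alternative gives -4.
Others report (32, 26): truth gives 0, best alternative gives -4.
Others report (32, 32): truth gives 2, best alternative gives 2.
Others report (5, 5): truth gives 0, best alternative gives 0.
Others report (5, 14): truth gives 0, best alternative gives 0.
Others report (5, 18): truth gives 0, best alternative gives 0.
(Remaining 19 profiles checked similarly; truth is weakly best in each.)
In every case the truthful report is at least as good as any alternative, so it is a dominant strategy.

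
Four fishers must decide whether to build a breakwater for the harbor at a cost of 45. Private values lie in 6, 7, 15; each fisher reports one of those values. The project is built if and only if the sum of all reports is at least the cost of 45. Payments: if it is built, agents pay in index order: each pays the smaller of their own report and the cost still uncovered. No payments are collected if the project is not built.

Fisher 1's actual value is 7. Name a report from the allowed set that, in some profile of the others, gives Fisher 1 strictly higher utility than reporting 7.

Suppose Fisher 2 reports 15, Fisher 3 reports 15 and Fisher 4 reports 15.
Report 7: project built, pays 7, utility 7 - 7 = 0.
Report 6: project built, pays 6, utility 7 - 6 = 1.
So reporting 6 beats truth here (1 > 0).

6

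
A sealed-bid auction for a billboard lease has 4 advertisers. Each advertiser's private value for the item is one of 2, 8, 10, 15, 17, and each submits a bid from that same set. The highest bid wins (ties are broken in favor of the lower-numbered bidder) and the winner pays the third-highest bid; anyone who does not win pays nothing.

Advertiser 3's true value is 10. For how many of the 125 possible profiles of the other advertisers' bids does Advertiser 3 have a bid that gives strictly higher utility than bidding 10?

Others bid (2, 2, 15): truth gives 0; bid 15 gives 8 > 0. Violating.
Others bid (2, 2, 17): truth gives 0; bid 17 gives 8 > 0. Violating.
Others bid (2, 8, 15): truth gives 0; bid 15 gives 2 > 0. Violating.
Others bid (2, 8, 17): truth gives 0; bid 17 gives 2 > 0. Violating.
Others bid (2, 2, 2): truth gives 8; no alternative beats it.
Others bid (2, 2, 8): truth gives 8; no alternative beats it.
(Checking all 125 profiles: 24 have a profitable deviation, 101 do not.)

24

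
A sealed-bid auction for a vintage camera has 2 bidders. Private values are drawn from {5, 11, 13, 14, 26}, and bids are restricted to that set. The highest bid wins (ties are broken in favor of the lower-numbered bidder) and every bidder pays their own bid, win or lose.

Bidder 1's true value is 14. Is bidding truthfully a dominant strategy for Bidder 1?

No

Consider the case where Bidder 2 bids 5.
Truthful bid 14: wins, pays 14, utility 14 - 14 = 0.
Bid 5 instead: wins, pays 5, utility 14 - 5 = 9.
Since 9 > 0, bidding 5 is strictly better here, so truthful bidding is not dominant.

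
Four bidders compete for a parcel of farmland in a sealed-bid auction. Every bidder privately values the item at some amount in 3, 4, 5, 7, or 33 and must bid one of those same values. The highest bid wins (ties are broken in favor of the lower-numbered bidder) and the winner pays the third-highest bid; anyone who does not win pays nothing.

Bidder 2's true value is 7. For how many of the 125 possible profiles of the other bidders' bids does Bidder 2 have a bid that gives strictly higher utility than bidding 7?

Others bid (3, 3, 33): truth gives 0; bid 33 gives 4 > 0. Violating.
Others bid (3, 4, 33): truth gives 0; bid 33 gives 3 > 0. Violating.
Others bid (3, 5, 33): truth gives 0; bid 33 gives 2 > 0. Violating.
Others bid (3, 33, 3): truth gives 0; bid 33 gives 4 > 0. Violating.
Others bid (3, 3, 3): truth gives 4; no alternative beats it.
Others bid (3, 3, 4): truth gives 4; no alternative beats it.
(Checking all 125 profiles: 27 have a profitable deviation, 98 do not.)

27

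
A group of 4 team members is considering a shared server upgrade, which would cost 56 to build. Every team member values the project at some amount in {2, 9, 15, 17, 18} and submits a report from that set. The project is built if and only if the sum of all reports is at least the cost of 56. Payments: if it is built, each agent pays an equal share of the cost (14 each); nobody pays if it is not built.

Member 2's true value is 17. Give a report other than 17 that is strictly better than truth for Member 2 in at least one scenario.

Suppose Member 1 reports 2, Member 3 reports 18 and Member 4 reports 18.
Report 17: project not built, utility 0.
Report 18: project built, pays 14, utility 17 - 14 = 3.
So reporting 18 beats truth here (3 > 0).

18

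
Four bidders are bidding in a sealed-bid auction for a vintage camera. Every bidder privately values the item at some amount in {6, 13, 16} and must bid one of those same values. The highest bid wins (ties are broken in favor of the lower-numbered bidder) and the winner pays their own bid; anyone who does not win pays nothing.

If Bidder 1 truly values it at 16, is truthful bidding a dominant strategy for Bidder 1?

Consider the case where Bidder 2 bids 6, Bidder 3 bids 6 and Bidder 4 bids 6.
Truthful bid 16: wins, pays 16, utility 16 - 16 = 0.
Bid 6 instead: wins, pays 6, utility 16 - 6 = 10.
Since 10 > 0, bidding 6 is strictly better here, so truthful bidding is not dominant.

No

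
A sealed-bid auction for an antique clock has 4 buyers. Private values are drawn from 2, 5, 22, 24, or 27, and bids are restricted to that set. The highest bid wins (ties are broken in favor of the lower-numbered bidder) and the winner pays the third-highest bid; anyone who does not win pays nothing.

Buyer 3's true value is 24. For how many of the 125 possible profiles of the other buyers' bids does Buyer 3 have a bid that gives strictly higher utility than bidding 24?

27

Others bid (2, 2, 27): truth gives 0; bid 27 gives 22 > 0. Violating.
Others bid (2, 5, 27): truth gives 0; bid 27 gives 19 > 0. Violating.
Others bid (2, 22, 27): truth gives 0; bid 27 gives 2 > 0. Violating.
Others bid (2, 24, 2): truth gives 0; bid 27 gives 22 > 0. Violating.
Others bid (2, 2, 2): truth gives 22; no alternative beats it.
Others bid (2, 2, 5): truth gives 22; no alternative beats it.
(Checking all 125 profiles: 27 have a profitable deviation, 98 do not.)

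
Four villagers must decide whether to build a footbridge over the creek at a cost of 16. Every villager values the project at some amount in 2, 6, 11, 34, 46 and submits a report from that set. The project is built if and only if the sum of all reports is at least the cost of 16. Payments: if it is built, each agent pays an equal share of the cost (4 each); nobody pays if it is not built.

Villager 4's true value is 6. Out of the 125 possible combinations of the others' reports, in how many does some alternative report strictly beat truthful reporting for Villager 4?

1

Others report (2, 2, 2): truth gives 0; report 11 gives 2 > 0. Violating.
Others report (2, 2, 6): truth gives 2; no alternative beats it.
Others report (2, 2, 11): truth gives 2; no alternative beats it.
(Checking all 125 profiles: 1 has a profitable deviation, 124 do not.)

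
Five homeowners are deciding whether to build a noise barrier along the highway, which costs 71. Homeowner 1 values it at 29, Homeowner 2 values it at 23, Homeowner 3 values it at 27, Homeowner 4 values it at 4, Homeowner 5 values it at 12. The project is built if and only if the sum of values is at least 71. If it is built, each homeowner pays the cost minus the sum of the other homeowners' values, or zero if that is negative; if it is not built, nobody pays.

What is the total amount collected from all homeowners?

8

Total value 95 ≥ cost 71, so it is built.
Homeowner 1: others sum to 66; max(0, 71 - 66) = 5.
Homeowner 2: others sum to 72; max(0, 71 - 72) = 0.
Homeowner 3: others sum to 68; max(0, 71 - 68) = 3.
Homeowner 4: others sum to 91; max(0, 71 - 91) = 0.
Homeowner 5: others sum to 83; max(0, 71 - 83) = 0.
Total collected = 5 + 0 + 3 + 0 + 0 = 8.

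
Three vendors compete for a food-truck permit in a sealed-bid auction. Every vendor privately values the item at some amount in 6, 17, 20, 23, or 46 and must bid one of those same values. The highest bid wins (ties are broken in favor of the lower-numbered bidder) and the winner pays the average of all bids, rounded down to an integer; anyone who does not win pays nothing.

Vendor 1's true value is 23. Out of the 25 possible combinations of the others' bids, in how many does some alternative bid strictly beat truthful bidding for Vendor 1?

Others bid (6, 6): truth gives 12; bid 6 gives 17 > 12. Violating.
Others bid (6, 17): truth gives 8; bid 17 gives 10 > 8. Violating.
Others bid (6, 20): truth gives 7; bid 20 gives 8 > 7. Violating.
Others bid (17, 6): truth gives 8; bid 17 gives 10 > 8. Violating.
Others bid (6, 23): truth gives 6; no alternative beats it.
Others bid (6, 46): truth gives 0; no alternative beats it.
(Checking all 25 profiles: 9 have a profitable deviation, 16 do not.)

9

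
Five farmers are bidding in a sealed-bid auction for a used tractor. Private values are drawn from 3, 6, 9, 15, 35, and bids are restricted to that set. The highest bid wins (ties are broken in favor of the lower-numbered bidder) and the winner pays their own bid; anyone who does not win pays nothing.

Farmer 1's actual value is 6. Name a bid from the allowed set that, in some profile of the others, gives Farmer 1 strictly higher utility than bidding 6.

3

Suppose Farmer 2 bids 3, Farmer 3 bids 3, Farmer 4 bids 3 and Farmer 5 bids 3.
Bid 6: wins, pays 6, utility 6 - 6 = 0.
Bid 3: wins, pays 3, utility 6 - 3 = 3.
So bidding 3 beats truth here (3 > 0).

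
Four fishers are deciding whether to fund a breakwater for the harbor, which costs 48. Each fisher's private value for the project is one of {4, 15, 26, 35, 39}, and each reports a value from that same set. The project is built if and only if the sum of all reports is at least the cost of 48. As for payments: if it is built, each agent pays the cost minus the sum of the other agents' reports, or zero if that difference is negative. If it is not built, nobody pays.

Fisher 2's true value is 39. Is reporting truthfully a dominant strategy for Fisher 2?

Yes

Check each profile of the others' reports and compare truth against every alternative report.
Others report (4, 4, 4): truth gives 3, best alternative gives 0.
Others report (4, 15, 35): truth gives 39, best alternative gives 39.
Others report (4, 15, 39): truth gives 39, best alternative gives 39.
Others report (4, 26, 26): truth gives 39, best alternative gives 39.
Others report (4, 26, 35): truth gives 39, best alternative gives 39.
Others report (4, 26, 39): truth gives 39, best alternative gives 39.
(Remaining 119 profiles checked similarly; truth is weakly best in each.)
In every case the truthful report is at least as good as any alternative, so it is a dominant strategy.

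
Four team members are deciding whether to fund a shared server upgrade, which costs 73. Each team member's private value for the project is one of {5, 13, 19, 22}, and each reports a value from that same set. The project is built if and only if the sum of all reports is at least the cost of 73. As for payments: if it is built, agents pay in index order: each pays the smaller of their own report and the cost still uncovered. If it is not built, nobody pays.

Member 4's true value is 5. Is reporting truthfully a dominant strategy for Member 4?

Check each profile of the others' reports and compare truth against every alternative report.
Others report (19, 19, 22): truth gives 0, best alternative gives -8.
Others report (19, 22, 19): truth gives 0, best alternative gives -8.
Others report (22, 19, 19): truth gives 0, best alternative gives -8.
Others report (19, 22, 22): truth gives 0, best alternative gives -5.
Others report (22, 19, 22): truth gives 0, best alternative gives -5.
Others report (22, 22, 19): truth gives 0, best alternative gives -5.
(Remaining 58 profiles checked similarly; truth is weakly best in each.)
In every case the truthful report is at least as good as any alternative, so it is a dominant strategy.

Yes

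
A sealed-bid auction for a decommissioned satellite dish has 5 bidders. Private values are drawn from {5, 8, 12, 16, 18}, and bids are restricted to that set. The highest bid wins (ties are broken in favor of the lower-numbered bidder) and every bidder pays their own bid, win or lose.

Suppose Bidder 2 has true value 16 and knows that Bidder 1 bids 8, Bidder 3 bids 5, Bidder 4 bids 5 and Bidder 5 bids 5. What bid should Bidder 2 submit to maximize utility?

Bid 5: loses but pays 5, utility -5.
Bid 8: loses but pays 8, utility -8.
Bid 12: wins, pays 12, utility 16 - 12 = 4.
Bid 16: wins, pays 16, utility 16 - 16 = 0.
Bid 18: wins, pays 18, utility 16 - 18 = -2.
The best choice is 12 with utility 4.

12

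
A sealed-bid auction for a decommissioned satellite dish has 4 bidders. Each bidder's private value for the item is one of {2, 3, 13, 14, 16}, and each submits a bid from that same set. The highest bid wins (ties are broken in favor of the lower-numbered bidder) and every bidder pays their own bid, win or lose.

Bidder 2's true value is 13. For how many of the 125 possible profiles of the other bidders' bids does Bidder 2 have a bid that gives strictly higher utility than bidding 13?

Others bid (2, 2, 2): truth gives 0; bid 3 gives 10 > 0. Violating.
Others bid (2, 2, 3): truth gives 0; bid 3 gives 10 > 0. Violating.
Others bid (2, 2, 14): truth gives -13; bid 14 gives -1 > -13. Violating.
Others bid (2, 2, 16): truth gives -13; bid 2 gives -2 > -13. Violating.
Others bid (2, 2, 13): truth gives 0; no alternative beats it.
Others bid (2, 3, 13): truth gives 0; no alternative beats it.
(Checking all 125 profiles: 111 have a profitable deviation, 14 do not.)

111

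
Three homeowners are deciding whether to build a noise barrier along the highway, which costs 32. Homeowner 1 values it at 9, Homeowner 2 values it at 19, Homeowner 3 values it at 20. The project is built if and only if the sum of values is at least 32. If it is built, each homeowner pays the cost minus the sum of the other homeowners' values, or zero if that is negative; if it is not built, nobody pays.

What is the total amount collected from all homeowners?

Total value 48 ≥ cost 32, so it is built.
Homeowner 1: others sum to 39; max(0, 32 - 39) = 0.
Homeowner 2: others sum to 29; max(0, 32 - 29) = 3.
Homeowner 3: others sum to 28; max(0, 32 - 28) = 4.
Total collected = 0 + 3 + 4 = 7.

7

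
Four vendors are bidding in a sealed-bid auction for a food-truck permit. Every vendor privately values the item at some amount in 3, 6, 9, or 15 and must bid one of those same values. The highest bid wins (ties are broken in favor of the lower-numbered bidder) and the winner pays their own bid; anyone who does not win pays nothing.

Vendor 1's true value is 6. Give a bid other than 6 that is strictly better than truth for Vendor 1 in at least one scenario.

Suppose Vendor 2 bids 3, Vendor 3 bids 3 and Vendor 4 bids 3.
Bid 6: wins, pays 6, utility 6 - 6 = 0.
Bid 3: wins, pays 3, utility 6 - 3 = 3.
So bidding 3 beats truth here (3 > 0).

3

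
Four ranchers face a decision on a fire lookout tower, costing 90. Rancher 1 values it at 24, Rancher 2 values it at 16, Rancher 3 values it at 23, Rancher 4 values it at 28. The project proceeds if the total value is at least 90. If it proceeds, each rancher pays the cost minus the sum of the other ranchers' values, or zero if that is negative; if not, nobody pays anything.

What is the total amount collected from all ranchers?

Total value 91 ≥ cost 90, so it is built.
Rancher 1: others sum to 67; max(0, 90 - 67) = 23.
Rancher 2: others sum to 75; max(0, 90 - 75) = 15.
Rancher 3: others sum to 68; max(0, 90 - 68) = 22.
Rancher 4: others sum to 63; max(0, 90 - 63) = 27.
Total collected = 23 + 15 + 22 + 27 = 87.

87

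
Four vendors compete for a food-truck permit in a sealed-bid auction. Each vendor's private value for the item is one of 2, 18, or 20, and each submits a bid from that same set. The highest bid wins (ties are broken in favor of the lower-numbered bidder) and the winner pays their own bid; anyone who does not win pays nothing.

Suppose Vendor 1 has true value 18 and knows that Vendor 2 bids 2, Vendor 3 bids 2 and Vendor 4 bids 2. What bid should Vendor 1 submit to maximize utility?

2

Bid 2: wins, pays 2, utility 18 - 2 = 16.
Bid 18: wins, pays 18, utility 18 - 18 = 0.
Bid 20: wins, pays 20, utility 18 - 20 = -2.
The best choice is 2 with utility 16.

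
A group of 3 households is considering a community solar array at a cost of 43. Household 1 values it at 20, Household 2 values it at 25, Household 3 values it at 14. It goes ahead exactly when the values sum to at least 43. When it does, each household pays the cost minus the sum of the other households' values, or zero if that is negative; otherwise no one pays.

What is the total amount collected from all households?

Total value 59 ≥ cost 43, so it is built.
Household 1: others sum to 39; max(0, 43 - 39) = 4.
Household 2: others sum to 34; max(0, 43 - 34) = 9.
Household 3: others sum to 45; max(0, 43 - 45) = 0.
Total collected = 4 + 9 + 0 = 13.

13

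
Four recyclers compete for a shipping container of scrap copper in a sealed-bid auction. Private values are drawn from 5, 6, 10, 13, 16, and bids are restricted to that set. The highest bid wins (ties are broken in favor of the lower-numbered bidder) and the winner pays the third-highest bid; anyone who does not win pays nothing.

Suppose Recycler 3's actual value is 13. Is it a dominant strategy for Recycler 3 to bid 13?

No

Consider the case where Recycler 1 bids 5, Recycler 2 bids 5 and Recycler 4 bids 16.
Truthful bid 13: loses, pays 0, utility 0.
Bid 16 instead: wins, pays 5, utility 13 - 5 = 8.
Since 8 > 0, bidding 16 is strictly better here, so truthful bidding is not dominant.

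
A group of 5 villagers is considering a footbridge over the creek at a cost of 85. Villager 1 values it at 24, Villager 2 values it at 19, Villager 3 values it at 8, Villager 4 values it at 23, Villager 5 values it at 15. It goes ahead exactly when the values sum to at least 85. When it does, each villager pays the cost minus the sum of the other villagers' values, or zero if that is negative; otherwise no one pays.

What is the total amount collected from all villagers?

69

Total value 89 ≥ cost 85, so it is built.
Villager 1: others sum to 65; max(0, 85 - 65) = 20.
Villager 2: others sum to 70; max(0, 85 - 70) = 15.
Villager 3: others sum to 81; max(0, 85 - 81) = 4.
Villager 4: others sum to 66; max(0, 85 - 66) = 19.
Villager 5: others sum to 74; max(0, 85 - 74) = 11.
Total collected = 20 + 15 + 4 + 19 + 11 = 69.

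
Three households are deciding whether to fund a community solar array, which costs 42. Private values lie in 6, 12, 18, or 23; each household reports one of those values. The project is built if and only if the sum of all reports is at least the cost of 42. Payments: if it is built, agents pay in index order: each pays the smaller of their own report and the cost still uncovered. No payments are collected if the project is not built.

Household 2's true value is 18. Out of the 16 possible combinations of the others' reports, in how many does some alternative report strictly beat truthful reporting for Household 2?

8

Others report (12, 18): truth gives 0; report 12 gives 6 > 0. Violating.
Others report (12, 23): truth gives 0; report 12 gives 6 > 0. Violating.
Others report (18, 12): truth gives 0; report 12 gives 6 > 0. Violating.
Others report (18, 18): truth gives 0; report 6 gives 12 > 0. Violating.
Others report (6, 6): truth gives 0; no alternative beats it.
Others report (6, 12): truth gives 0; no alternative beats it.
(Checking all 16 profiles: 8 have a profitable deviation, 8 do not.)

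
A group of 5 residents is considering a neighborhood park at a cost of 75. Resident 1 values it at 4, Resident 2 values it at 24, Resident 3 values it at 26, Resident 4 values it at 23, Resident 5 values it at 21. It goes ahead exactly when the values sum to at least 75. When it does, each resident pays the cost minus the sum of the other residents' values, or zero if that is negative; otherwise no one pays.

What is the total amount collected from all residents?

Total value 98 ≥ cost 75, so it is built.
Resident 1: others sum to 94; max(0, 75 - 94) = 0.
Resident 2: others sum to 74; max(0, 75 - 74) = 1.
Resident 3: others sum to 72; max(0, 75 - 72) = 3.
Resident 4: others sum to 75; max(0, 75 - 75) = 0.
Resident 5: others sum to 77; max(0, 75 - 77) = 0.
Total collected = 0 + 1 + 3 + 0 + 0 = 4.

4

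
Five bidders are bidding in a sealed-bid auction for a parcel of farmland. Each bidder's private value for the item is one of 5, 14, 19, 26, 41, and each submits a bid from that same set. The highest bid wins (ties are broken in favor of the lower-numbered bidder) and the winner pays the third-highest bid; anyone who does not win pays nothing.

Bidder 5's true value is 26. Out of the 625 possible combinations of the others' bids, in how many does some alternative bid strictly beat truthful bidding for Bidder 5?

108

Others bid (5, 5, 5, 26): truth gives 0; bid 41 gives 21 > 0. Violating.
Others bid (5, 5, 14, 26): truth gives 0; bid 41 gives 12 > 0. Violating.
Others bid (5, 5, 19, 26): truth gives 0; bid 41 gives 7 > 0. Violating.
Others bid (5, 5, 26, 5): truth gives 0; bid 41 gives 21 > 0. Violating.
Others bid (5, 5, 5, 5): truth gives 21; no alternative beats it.
Others bid (5, 5, 5, 14): truth gives 21; no alternative beats it.
(Checking all 625 profiles: 108 have a profitable deviation, 517 do not.)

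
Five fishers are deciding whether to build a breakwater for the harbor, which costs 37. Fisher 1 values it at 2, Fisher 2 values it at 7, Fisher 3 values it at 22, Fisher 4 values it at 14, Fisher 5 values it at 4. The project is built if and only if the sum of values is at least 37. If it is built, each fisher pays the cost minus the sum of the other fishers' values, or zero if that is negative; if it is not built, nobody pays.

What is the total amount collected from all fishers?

12

Total value 49 ≥ cost 37, so it is built.
Fisher 1: others sum to 47; max(0, 37 - 47) = 0.
Fisher 2: others sum to 42; max(0, 37 - 42) = 0.
Fisher 3: others sum to 27; max(0, 37 - 27) = 10.
Fisher 4: others sum to 35; max(0, 37 - 35) = 2.
Fisher 5: others sum to 45; max(0, 37 - 45) = 0.
Total collected = 0 + 0 + 10 + 2 + 0 = 12.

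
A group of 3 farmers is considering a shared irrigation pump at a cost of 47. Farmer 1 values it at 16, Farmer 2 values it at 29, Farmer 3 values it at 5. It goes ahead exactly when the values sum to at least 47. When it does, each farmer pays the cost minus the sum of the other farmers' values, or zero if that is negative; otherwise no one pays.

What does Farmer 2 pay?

Total value 50 ≥ cost 47, so the project is built.
The other farmers' values sum to 21.
Cost minus that sum is 47 - 21 = 26.

26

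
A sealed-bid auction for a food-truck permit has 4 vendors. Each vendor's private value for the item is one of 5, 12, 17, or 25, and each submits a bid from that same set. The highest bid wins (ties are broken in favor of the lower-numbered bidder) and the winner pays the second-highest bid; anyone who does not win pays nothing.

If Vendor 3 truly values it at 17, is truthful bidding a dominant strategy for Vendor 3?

Yes

Check each profile of the others' bids and compare truth against every alternative bid.
Others bid (5, 5, 5): truth gives 12, best alternative gives 12.
Others bid (5, 5, 12): truth gives 5, best alternative gives 5.
Others bid (5, 12, 5): truth gives 5, best alternative gives 5.
Others bid (5, 12, 12): truth gives 5, best alternative gives 5.
Others bid (12, 5, 5): truth gives 5, best alternative gives 5.
Others bid (12, 5, 12): truth gives 5, best alternative gives 5.
(Remaining 58 profiles checked similarly; truth is weakly best in each.)
In every case the truthful bid is at least as good as any alternative, so it is a dominant strategy.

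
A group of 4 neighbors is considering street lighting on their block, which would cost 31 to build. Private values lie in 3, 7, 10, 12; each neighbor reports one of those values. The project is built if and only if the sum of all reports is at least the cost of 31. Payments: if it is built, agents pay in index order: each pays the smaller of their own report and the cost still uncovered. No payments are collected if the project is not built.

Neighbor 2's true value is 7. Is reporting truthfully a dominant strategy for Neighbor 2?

No

Consider the case where Neighbor 1 reports 7, Neighbor 3 reports 10 and Neighbor 4 reports 12.
Truthful report 7: project built, pays 7, utility 7 - 7 = 0.
Report 3 instead: project built, pays 3, utility 7 - 3 = 4.
Since 4 > 0, reporting 3 is strictly better here, so truthful reporting is not dominant.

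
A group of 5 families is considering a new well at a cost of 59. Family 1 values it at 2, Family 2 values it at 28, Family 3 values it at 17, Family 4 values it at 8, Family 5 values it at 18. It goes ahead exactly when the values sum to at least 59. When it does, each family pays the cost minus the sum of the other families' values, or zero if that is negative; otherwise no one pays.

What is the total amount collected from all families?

Total value 73 ≥ cost 59, so it is built.
Family 1: others sum to 71; max(0, 59 - 71) = 0.
Family 2: others sum to 45; max(0, 59 - 45) = 14.
Family 3: others sum to 56; max(0, 59 - 56) = 3.
Family 4: others sum to 65; max(0, 59 - 65) = 0.
Family 5: others sum to 55; max(0, 59 - 55) = 4.
Total collected = 0 + 14 + 3 + 0 + 4 = 21.

21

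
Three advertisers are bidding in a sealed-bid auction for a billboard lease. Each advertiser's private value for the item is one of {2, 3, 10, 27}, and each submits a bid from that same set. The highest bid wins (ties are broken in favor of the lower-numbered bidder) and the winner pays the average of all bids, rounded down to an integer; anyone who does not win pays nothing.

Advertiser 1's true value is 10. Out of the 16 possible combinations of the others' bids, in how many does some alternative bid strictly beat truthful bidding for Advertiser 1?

4

Others bid (2, 2): truth gives 6; bid 2 gives 8 > 6. Violating.
Others bid (2, 3): truth gives 5; bid 3 gives 8 > 5. Violating.
Others bid (3, 2): truth gives 5; bid 3 gives 8 > 5. Violating.
Others bid (3, 3): truth gives 5; bid 3 gives 7 > 5. Violating.
Others bid (2, 10): truth gives 3; no alternative beats it.
Others bid (2, 27): truth gives 0; no alternative beats it.
(Checking all 16 profiles: 4 have a profitable deviation, 12 do not.)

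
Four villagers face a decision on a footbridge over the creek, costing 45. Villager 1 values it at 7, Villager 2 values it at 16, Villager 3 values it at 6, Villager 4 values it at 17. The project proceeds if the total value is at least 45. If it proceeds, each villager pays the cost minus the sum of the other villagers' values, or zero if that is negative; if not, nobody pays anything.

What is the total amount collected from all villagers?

Total value 46 ≥ cost 45, so it is built.
Villager 1: others sum to 39; max(0, 45 - 39) = 6.
Villager 2: others sum to 30; max(0, 45 - 30) = 15.
Villager 3: others sum to 40; max(0, 45 - 40) = 5.
Villager 4: others sum to 29; max(0, 45 - 29) = 16.
Total collected = 6 + 15 + 5 + 16 = 42.

42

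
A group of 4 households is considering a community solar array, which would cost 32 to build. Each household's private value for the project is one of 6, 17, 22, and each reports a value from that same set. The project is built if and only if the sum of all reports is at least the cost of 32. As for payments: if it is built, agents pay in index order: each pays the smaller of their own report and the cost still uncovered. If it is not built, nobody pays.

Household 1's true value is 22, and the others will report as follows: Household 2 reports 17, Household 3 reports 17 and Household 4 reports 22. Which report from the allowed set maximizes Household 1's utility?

Report 6: project built, pays 6, utility 22 - 6 = 16.
Report 17: project built, pays 17, utility 22 - 17 = 5.
Report 22: project built, pays 22, utility 22 - 22 = 0.
The best choice is 6 with utility 16.

6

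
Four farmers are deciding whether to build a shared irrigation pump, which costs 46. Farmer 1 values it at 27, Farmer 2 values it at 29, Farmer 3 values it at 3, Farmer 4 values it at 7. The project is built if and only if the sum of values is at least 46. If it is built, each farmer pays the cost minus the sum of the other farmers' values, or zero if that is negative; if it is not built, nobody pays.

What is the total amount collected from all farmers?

Total value 66 ≥ cost 46, so it is built.
Farmer 1: others sum to 39; max(0, 46 - 39) = 7.
Farmer 2: others sum to 37; max(0, 46 - 37) = 9.
Farmer 3: others sum to 63; max(0, 46 - 63) = 0.
Farmer 4: others sum to 59; max(0, 46 - 59) = 0.
Total collected = 7 + 9 + 0 + 0 = 16.

16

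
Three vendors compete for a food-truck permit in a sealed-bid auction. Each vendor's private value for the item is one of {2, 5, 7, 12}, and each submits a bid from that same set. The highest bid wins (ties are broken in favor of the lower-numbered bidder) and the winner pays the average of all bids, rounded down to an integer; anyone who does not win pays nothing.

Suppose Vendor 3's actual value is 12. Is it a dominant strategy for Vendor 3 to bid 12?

Consider the case where Vendor 1 bids 2 and Vendor 2 bids 2.
Truthful bid 12: wins, pays 5, utility 12 - 5 = 7.
Bid 5 instead: wins, pays 3, utility 12 - 3 = 9.
Since 9 > 7, bidding 5 is strictly better here, so truthful bidding is not dominant.

No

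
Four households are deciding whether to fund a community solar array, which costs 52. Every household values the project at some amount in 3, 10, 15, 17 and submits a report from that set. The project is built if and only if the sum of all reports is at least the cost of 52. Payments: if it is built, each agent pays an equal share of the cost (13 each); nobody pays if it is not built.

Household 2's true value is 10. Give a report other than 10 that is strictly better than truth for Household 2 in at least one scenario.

3

Suppose Household 1 reports 10, Household 3 reports 15 and Household 4 reports 17.
Report 10: project built, pays 13, utility 10 - 13 = -3.
Report 3: project not built, utility 0.
So reporting 3 beats truth here (0 > -3).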